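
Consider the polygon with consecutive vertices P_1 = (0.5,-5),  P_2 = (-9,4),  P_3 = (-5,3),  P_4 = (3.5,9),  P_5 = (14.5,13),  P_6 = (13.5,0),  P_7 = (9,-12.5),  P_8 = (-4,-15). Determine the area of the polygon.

346.125

Apply the shoelace (surveyor's) formula: 2A = Σ (x_i·y_{i+1} − x_{i+1}·y_i), indices taken mod 8.
Σ = (-43) + (-7) + (-55.5) + (-85) + (-175.5) + (-168.75) + (-185) + (27.5) = -692.25
Area = |Σ|/2 = 346.125.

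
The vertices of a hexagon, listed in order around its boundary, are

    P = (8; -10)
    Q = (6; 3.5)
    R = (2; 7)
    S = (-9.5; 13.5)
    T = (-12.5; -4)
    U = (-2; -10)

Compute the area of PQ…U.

320.125

Cross-terms: 88, 35, 93.5, 206.75, 117, 100  ⇒  Σ = 640.25
Area = |Σ|/2 = 320.125.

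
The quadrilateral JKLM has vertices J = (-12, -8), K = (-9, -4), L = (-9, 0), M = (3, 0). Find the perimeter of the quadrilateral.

38

|JK| = √((3)² + (4)²) = √25 = 5
|KL| = √((0)² + (4)²) = √16 = 4
|LM| = √((12)² + (0)²) = √144 = 12
|MJ| = √((-15)² + (-8)²) = √289 = 17
Perimeter = 5 + 4 + 12 + 17 = 38.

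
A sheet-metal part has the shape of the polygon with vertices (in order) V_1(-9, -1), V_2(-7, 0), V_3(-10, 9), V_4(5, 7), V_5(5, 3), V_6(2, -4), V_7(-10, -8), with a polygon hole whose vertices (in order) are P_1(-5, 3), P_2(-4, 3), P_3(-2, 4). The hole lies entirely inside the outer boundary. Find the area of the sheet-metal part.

Outer boundary:
Apply Gauss's area formula: 2A = Σ (x_i·y_{i+1} − x_{i+1}·y_i), indices taken mod 7.
Σ = (-7) + (-63) + (-115) + (-20) + (-26) + (-56) + (-62) = -349
Area = |Σ|/2 = 174.5.
Hole:
Apply Gauss's area formula: 2A = Σ (x_i·y_{i+1} − x_{i+1}·y_i), indices taken mod 3.
P_1→P_2: (-5)(3) − (-4)(3) = -3
P_2→P_3: (-4)(4) − (-2)(3) = -10
P_3→P_1: (-2)(3) − (-5)(4) = 14
Σ = 1
Area = |Σ|/2 = 0.5.
Net area = 174.5 − 0.5 = 174.

174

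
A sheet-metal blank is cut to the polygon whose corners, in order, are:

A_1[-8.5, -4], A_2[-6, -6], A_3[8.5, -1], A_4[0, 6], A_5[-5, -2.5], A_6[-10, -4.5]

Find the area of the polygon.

Cross-terms: 27, 57, 51, 30, -2.5, 1.75  ⇒  Σ = 164.25
Area = |Σ|/2 = 82.125.

82.125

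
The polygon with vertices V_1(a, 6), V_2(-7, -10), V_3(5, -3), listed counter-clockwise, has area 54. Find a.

The doubled signed area Σ (x_i y_{i+1} − x_{i+1} y_i) is linear in a.
With a=0 it equals 143; the coefficient of a is -7 (from the two edges through V_1).
So -7·a + 143 = 2·54 = 108 ⇒ a = 5.

5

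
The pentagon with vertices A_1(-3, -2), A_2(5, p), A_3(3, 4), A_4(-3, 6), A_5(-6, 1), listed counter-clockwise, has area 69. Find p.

-5

The doubled signed area Σ (x_i y_{i+1} − x_{i+1} y_i) is linear in p.
With p=0 it equals 108; the coefficient of p is -6 (from the two edges through A_2).
So -6·p + 108 = 2·69 = 138 ⇒ p = -5.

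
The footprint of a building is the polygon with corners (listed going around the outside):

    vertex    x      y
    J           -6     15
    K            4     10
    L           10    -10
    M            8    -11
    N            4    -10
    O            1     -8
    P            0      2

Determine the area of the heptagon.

Apply Gauss's area formula: 2A = Σ (x_i·y_{i+1} − x_{i+1}·y_i), indices taken mod 7.
Σ = (-120) + (-140) + (-30) + (-36) + (-22) + (2) + (12) = -334
Area = |Σ|/2 = 167.

167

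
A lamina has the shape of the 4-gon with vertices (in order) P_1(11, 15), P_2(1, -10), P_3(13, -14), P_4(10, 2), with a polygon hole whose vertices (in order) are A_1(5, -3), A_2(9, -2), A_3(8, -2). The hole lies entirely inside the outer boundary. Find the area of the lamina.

Outer boundary:
Apply the surveyor's formula: 2A = Σ (x_i·y_{i+1} − x_{i+1}·y_i), indices taken mod 4.
Cross-terms: -125, 116, 166, 128  ⇒  Σ = 285
Area = |Σ|/2 = 142.5.
Hole:
Apply Gauss's area formula: 2A = Σ (x_i·y_{i+1} − x_{i+1}·y_i), indices taken mod 3.
A_1→A_2: (5)(-2) − (9)(-3) = 17
A_2→A_3: (9)(-2) − (8)(-2) = -2
A_3→A_1: (8)(-3) − (5)(-2) = -14
Σ = 1
Area = |Σ|/2 = 0.5.
Net area = 142.5 − 0.5 = 142.

142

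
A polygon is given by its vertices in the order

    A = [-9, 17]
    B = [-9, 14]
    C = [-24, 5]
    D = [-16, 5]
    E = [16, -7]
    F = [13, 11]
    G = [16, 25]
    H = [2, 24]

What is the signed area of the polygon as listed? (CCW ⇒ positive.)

Apply the shoelace formula: 2A = Σ (x_i·y_{i+1} − x_{i+1}·y_i), indices taken mod 8.
A→B: (-9)(14) − (-9)(17) = 27
B→C: (-9)(5) − (-24)(14) = 291
C→D: (-24)(5) − (-16)(5) = -40
D→E: (-16)(-7) − (16)(5) = 32
E→F: (16)(11) − (13)(-7) = 267
F→G: (13)(25) − (16)(11) = 149
G→H: (16)(24) − (2)(25) = 334
H→A: (2)(17) − (-9)(24) = 250
Σ = 1310
Signed area = Σ/2 = 655 (positive ⇒ counter-clockwise traversal).

655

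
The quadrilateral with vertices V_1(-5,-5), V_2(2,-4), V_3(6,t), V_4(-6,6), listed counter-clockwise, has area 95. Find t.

Write out the shoelace sum; only the two edges meeting at V_3 involve t:
2·Area = [(2·t − 6·(-4)) + (6·6 − (-6)·t)] + 90
       = 8·t + 150 = 190
⇒ t = 5.

5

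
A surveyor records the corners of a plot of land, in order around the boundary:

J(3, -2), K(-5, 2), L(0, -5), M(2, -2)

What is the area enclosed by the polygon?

16.5

J→K: (3)(2) − (-5)(-2) = -4
K→L: (-5)(-5) − (0)(2) = 25
L→M: (0)(-2) − (2)(-5) = 10
M→J: (2)(-2) − (3)(-2) = 2
Σ = 33
Area = |Σ|/2 = 16.5.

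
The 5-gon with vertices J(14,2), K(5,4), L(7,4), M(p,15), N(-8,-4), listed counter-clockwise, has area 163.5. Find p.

-3

Write out the shoelace sum; only the two edges meeting at M involve p:
2·Area = [(7·15 − p·4) + (p·(-4) − (-8)·15)] + 78
       = -8·p + 303 = 327
⇒ p = -3.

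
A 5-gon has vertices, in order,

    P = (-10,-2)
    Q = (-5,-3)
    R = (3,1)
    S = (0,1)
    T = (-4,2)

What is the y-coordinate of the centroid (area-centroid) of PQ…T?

-30/59

Apply the shoelace formula. First the cross-terms c_i = x_i·y_{i+1} − x_{i+1}·y_i:
  20, 4, 3, 4, 28  ⇒  2A = 59, A = 29.5.
Then Σ (y_i + y_{i+1})·c_i = -90, so ȳ = -90 / (6·29.5) = -30/59.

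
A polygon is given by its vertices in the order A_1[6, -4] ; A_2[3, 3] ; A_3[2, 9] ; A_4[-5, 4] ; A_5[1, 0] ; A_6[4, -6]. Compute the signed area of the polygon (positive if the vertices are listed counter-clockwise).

57

Apply the surveyor's formula: 2A = Σ (x_i·y_{i+1} − x_{i+1}·y_i), indices taken mod 6.
A_1→A_2: (6)(3) − (3)(-4) = 30
A_2→A_3: (3)(9) − (2)(3) = 21
A_3→A_4: (2)(4) − (-5)(9) = 53
A_4→A_5: (-5)(0) − (1)(4) = -4
A_5→A_6: (1)(-6) − (4)(0) = -6
A_6→A_1: (4)(-4) − (6)(-6) = 20
Σ = 114
Signed area = Σ/2 = 57 (positive ⇒ counter-clockwise traversal).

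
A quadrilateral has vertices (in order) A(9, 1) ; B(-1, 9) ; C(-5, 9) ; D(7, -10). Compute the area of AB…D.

Cross-terms: 82, 36, -13, 97  ⇒  Σ = 202
Area = |Σ|/2 = 101.

101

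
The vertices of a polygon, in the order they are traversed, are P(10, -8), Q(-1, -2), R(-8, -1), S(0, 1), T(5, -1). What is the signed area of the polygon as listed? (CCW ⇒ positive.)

-43

Apply the shoelace formula: 2A = Σ (x_i·y_{i+1} − x_{i+1}·y_i), indices taken mod 5.
P→Q: (10)(-2) − (-1)(-8) = -28
Q→R: (-1)(-1) − (-8)(-2) = -15
R→S: (-8)(1) − (0)(-1) = -8
S→T: (0)(-1) − (5)(1) = -5
T→P: (5)(-8) − (10)(-1) = -30
Σ = -86
Signed area = Σ/2 = -43 (negative ⇒ clockwise traversal).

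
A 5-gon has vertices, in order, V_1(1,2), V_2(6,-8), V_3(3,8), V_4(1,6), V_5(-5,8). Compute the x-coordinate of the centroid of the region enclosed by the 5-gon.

78/41

Apply the shoelace formula. First the cross-terms c_i = x_i·y_{i+1} − x_{i+1}·y_i:
  -20, 72, 10, 38, -18  ⇒  2A = 82, A = 41.
Then Σ (x_i + x_{i+1})·c_i = 468, so x̄ = 468 / (6·41) = 78/41.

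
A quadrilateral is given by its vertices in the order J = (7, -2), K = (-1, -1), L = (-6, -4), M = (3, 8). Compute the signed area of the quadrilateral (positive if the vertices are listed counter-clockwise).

-54.5

Σ = (-9) + (-2) + (-36) + (-62) = -109
Signed area = Σ/2 = -54.5 (negative ⇒ clockwise traversal).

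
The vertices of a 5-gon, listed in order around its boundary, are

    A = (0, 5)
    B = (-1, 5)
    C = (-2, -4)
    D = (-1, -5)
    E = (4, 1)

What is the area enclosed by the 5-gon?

32

Σ = (5) + (14) + (6) + (19) + (20) = 64
Area = |Σ|/2 = 32.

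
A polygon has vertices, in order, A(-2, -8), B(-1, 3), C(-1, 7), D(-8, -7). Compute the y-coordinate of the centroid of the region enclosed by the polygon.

-48/19

Apply the shoelace formula. First the cross-terms c_i = x_i·y_{i+1} − x_{i+1}·y_i:
  -14, -4, 63, 50  ⇒  2A = 95, A = 47.5.
Then Σ (y_i + y_{i+1})·c_i = -720, so ȳ = -720 / (6·47.5) = -48/19.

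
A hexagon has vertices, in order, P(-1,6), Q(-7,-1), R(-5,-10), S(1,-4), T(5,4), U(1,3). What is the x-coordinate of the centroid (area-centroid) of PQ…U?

Apply the shoelace formula. First the cross-terms c_i = x_i·y_{i+1} − x_{i+1}·y_i:
  43, 65, 30, 24, 11, 9  ⇒  2A = 182, A = 91.
Then Σ (x_i + x_{i+1})·c_i = -1034, so x̄ = -1034 / (6·91) = -517/273.

-517/273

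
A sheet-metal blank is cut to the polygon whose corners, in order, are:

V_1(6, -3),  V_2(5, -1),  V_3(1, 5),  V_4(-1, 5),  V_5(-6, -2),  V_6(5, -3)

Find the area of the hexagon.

54

Cross-terms: 9, 26, 10, 32, 28, 3  ⇒  Σ = 108
Area = |Σ|/2 = 54.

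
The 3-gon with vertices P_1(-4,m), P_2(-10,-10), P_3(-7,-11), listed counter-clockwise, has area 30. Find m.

8

The doubled signed area Σ (x_i y_{i+1} − x_{i+1} y_i) is linear in m.
With m=0 it equals 36; the coefficient of m is 3 (from the two edges through P_1).
So 3·m + 36 = 2·30 = 60 ⇒ m = 8.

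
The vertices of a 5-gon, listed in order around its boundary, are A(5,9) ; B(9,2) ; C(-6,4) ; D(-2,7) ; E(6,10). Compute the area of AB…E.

57.5

Apply the shoelace (surveyor's) formula: 2A = Σ (x_i·y_{i+1} − x_{i+1}·y_i), indices taken mod 5.
A→B: (5)(2) − (9)(9) = -71
B→C: (9)(4) − (-6)(2) = 48
C→D: (-6)(7) − (-2)(4) = -34
D→E: (-2)(10) − (6)(7) = -62
E→A: (6)(9) − (5)(10) = 4
Σ = -115
Area = |Σ|/2 = 57.5.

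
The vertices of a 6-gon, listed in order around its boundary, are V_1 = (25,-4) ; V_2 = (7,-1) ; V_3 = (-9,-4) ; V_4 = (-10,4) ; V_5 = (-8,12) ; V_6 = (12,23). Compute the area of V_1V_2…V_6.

Σ = (3) + (-37) + (-76) + (-88) + (-328) + (-623) = -1149
Area = |Σ|/2 = 574.5.

574.5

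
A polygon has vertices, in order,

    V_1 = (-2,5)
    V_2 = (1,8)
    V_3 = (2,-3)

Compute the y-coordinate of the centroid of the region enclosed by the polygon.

10/3

Apply the shoelace formula. First the cross-terms c_i = x_i·y_{i+1} − x_{i+1}·y_i:
  -21, -19, 4  ⇒  2A = -36, A = -18.
Then Σ (y_i + y_{i+1})·c_i = -360, so ȳ = -360 / (6·(-18)) = 10/3.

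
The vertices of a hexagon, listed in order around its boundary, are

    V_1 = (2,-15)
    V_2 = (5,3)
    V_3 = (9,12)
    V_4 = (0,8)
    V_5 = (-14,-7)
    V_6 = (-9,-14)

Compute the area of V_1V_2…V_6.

297

Σ = (81) + (33) + (72) + (112) + (133) + (163) = 594
Area = |Σ|/2 = 297.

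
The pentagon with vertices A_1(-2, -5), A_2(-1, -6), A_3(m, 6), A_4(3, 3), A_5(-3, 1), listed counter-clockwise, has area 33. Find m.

6

Write out the shoelace sum; only the two edges meeting at A_3 involve m:
2·Area = [((-1)·6 − m·(-6)) + (m·3 − 3·6)] + 36
       = 9·m + 12 = 66
⇒ m = 6.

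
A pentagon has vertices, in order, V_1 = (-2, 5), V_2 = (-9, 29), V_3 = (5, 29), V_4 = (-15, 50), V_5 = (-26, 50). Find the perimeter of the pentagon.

|V_1V_2| = √((-7)² + (24)²) = √625 = 25
|V_2V_3| = √((14)² + (0)²) = √196 = 14
|V_3V_4| = √((-20)² + (21)²) = √841 = 29
|V_4V_5| = √((-11)² + (0)²) = √121 = 11
|V_5V_1| = √((24)² + (-45)²) = √2601 = 51
Perimeter = 25 + 14 + 29 + 11 + 51 = 130.

130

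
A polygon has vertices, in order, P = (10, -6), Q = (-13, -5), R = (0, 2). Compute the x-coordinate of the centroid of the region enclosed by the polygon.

-1

Apply the shoelace (surveyor's) formula. First the cross-terms c_i = x_i·y_{i+1} − x_{i+1}·y_i:
  -128, -26, -20  ⇒  2A = -174, A = -87.
Then Σ (x_i + x_{i+1})·c_i = 522, so x̄ = 522 / (6·(-87)) = -1.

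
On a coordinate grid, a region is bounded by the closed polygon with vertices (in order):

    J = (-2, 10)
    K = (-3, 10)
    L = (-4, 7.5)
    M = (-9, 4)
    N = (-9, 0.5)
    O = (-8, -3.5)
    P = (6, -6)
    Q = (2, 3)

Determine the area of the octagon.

135.5

Apply the shoelace formula: 2A = Σ (x_i·y_{i+1} − x_{i+1}·y_i), indices taken mod 8.
J→K: (-2)(10) − (-3)(10) = 10
K→L: (-3)(7.5) − (-4)(10) = 17.5
L→M: (-4)(4) − (-9)(7.5) = 51.5
M→N: (-9)(0.5) − (-9)(4) = 31.5
N→O: (-9)(-3.5) − (-8)(0.5) = 35.5
O→P: (-8)(-6) − (6)(-3.5) = 69
P→Q: (6)(3) − (2)(-6) = 30
Q→J: (2)(10) − (-2)(3) = 26
Σ = 271
Area = |Σ|/2 = 135.5.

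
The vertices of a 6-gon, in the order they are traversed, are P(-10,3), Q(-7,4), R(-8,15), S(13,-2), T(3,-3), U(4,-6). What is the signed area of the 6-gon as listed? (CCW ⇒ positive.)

Apply the shoelace (surveyor's) formula: 2A = Σ (x_i·y_{i+1} − x_{i+1}·y_i), indices taken mod 6.
Σ = (-19) + (-73) + (-179) + (-33) + (-6) + (-48) = -358
Signed area = Σ/2 = -179 (negative ⇒ clockwise traversal).

-179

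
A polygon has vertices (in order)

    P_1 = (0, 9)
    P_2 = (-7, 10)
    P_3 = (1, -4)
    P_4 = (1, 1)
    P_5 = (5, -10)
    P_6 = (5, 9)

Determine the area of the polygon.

Apply the shoelace formula: 2A = Σ (x_i·y_{i+1} − x_{i+1}·y_i), indices taken mod 6.
Cross-terms: 63, 18, 5, -15, 95, 45  ⇒  Σ = 211
Area = |Σ|/2 = 105.5.

105.5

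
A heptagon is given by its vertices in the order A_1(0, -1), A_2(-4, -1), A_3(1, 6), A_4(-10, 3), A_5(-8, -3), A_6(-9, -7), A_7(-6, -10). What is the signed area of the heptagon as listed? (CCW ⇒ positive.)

Σ = (-4) + (-23) + (63) + (54) + (29) + (48) + (6) = 173
Signed area = Σ/2 = 86.5 (positive ⇒ counter-clockwise traversal).

86.5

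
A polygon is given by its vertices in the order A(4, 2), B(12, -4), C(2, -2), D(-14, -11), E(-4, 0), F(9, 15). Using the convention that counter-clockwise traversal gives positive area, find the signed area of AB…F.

Apply Gauss's area formula: 2A = Σ (x_i·y_{i+1} − x_{i+1}·y_i), indices taken mod 6.
Cross-terms: -40, -16, -50, -44, -60, -42  ⇒  Σ = -252
Signed area = Σ/2 = -126 (negative ⇒ clockwise traversal).

-126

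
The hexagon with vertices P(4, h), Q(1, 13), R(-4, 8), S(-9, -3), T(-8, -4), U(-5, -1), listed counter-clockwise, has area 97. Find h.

Write out the shoelace sum; only the two edges meeting at P involve h:
2·Area = [((-5)·h − 4·(-1)) + (4·13 − 1·h)] + 144
       = -6·h + 200 = 194
⇒ h = 1.

1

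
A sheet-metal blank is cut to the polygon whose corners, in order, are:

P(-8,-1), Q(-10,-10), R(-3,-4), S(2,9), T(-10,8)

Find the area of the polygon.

120.5

Apply the surveyor's formula: 2A = Σ (x_i·y_{i+1} − x_{i+1}·y_i), indices taken mod 5.
P→Q: (-8)(-10) − (-10)(-1) = 70
Q→R: (-10)(-4) − (-3)(-10) = 10
R→S: (-3)(9) − (2)(-4) = -19
S→T: (2)(8) − (-10)(9) = 106
T→P: (-10)(-1) − (-8)(8) = 74
Σ = 241
Area = |Σ|/2 = 120.5.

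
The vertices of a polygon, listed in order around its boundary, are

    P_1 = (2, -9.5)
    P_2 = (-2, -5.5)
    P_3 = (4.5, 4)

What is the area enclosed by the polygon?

32

Apply Gauss's area formula: 2A = Σ (x_i·y_{i+1} − x_{i+1}·y_i), indices taken mod 3.
P_1→P_2: (2)(-5.5) − (-2)(-9.5) = -30
P_2→P_3: (-2)(4) − (4.5)(-5.5) = 16.75
P_3→P_1: (4.5)(-9.5) − (2)(4) = -50.75
Σ = -64
Area = |Σ|/2 = 32.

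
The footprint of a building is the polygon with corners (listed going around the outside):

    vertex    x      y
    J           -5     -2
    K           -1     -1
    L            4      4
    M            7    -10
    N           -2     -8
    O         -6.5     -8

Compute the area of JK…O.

Σ = (3) + (0) + (-68) + (-76) + (-36) + (-27) = -204
Area = |Σ|/2 = 102.

102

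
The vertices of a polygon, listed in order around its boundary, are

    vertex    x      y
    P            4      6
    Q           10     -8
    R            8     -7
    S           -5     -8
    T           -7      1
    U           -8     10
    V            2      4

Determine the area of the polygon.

Apply the surveyor's formula: 2A = Σ (x_i·y_{i+1} − x_{i+1}·y_i), indices taken mod 7.
P→Q: (4)(-8) − (10)(6) = -92
Q→R: (10)(-7) − (8)(-8) = -6
R→S: (8)(-8) − (-5)(-7) = -99
S→T: (-5)(1) − (-7)(-8) = -61
T→U: (-7)(10) − (-8)(1) = -62
U→V: (-8)(4) − (2)(10) = -52
V→P: (2)(6) − (4)(4) = -4
Σ = -376
Area = |Σ|/2 = 188.

188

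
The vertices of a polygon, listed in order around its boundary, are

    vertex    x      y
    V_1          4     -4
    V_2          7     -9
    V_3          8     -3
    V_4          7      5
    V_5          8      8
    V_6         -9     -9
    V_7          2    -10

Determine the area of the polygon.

Σ = (-8) + (51) + (61) + (16) + (0) + (108) + (32) = 260
Area = |Σ|/2 = 130.

130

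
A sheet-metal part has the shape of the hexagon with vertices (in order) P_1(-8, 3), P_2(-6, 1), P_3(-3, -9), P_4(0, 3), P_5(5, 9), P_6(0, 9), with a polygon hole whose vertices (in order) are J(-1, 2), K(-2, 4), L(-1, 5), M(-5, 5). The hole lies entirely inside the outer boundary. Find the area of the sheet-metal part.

Outer boundary:
Apply the shoelace (surveyor's) formula: 2A = Σ (x_i·y_{i+1} − x_{i+1}·y_i), indices taken mod 6.
Cross-terms: 10, 57, -9, -15, 45, 72  ⇒  Σ = 160
Area = |Σ|/2 = 80.
Hole:
Apply the surveyor's formula: 2A = Σ (x_i·y_{i+1} − x_{i+1}·y_i), indices taken mod 4.
J→K: (-1)(4) − (-2)(2) = 0
K→L: (-2)(5) − (-1)(4) = -6
L→M: (-1)(5) − (-5)(5) = 20
M→J: (-5)(2) − (-1)(5) = -5
Σ = 9
Area = |Σ|/2 = 4.5.
Net area = 80 − 4.5 = 75.5.

75.5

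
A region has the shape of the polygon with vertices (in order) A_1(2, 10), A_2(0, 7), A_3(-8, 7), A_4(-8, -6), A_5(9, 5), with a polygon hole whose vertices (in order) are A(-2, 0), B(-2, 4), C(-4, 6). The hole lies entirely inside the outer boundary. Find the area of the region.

130

Outer boundary:
Apply the surveyor's formula: 2A = Σ (x_i·y_{i+1} − x_{i+1}·y_i), indices taken mod 5.
Σ = (14) + (56) + (104) + (14) + (80) = 268
Area = |Σ|/2 = 134.
Hole:
Apply the shoelace (surveyor's) formula: 2A = Σ (x_i·y_{i+1} − x_{i+1}·y_i), indices taken mod 3.
Σ = (-8) + (4) + (12) = 8
Area = |Σ|/2 = 4.
Net area = 134 − 4 = 130.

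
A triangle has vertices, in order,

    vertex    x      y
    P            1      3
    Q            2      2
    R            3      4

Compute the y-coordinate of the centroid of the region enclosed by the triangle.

3

Apply the surveyor's formula. First the cross-terms c_i = x_i·y_{i+1} − x_{i+1}·y_i:
  -4, 2, 5  ⇒  2A = 3, A = 1.5.
Then Σ (y_i + y_{i+1})·c_i = 27, so ȳ = 27 / (6·1.5) = 3.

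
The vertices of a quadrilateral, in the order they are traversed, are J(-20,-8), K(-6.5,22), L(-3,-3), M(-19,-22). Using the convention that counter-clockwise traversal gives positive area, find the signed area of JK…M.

-342.75

Σ = (-492) + (85.5) + (9) + (-288) = -685.5
Signed area = Σ/2 = -342.75 (negative ⇒ clockwise traversal).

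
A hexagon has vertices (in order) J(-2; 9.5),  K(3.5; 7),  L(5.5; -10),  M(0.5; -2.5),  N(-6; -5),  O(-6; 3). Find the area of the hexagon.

123

Apply the shoelace formula: 2A = Σ (x_i·y_{i+1} − x_{i+1}·y_i), indices taken mod 6.
Σ = (-47.25) + (-73.5) + (-8.75) + (-17.5) + (-48) + (-51) = -246
Area = |Σ|/2 = 123.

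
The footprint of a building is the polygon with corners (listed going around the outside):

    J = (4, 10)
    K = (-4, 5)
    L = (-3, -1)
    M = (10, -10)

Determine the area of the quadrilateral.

129.5

J→K: (4)(5) − (-4)(10) = 60
K→L: (-4)(-1) − (-3)(5) = 19
L→M: (-3)(-10) − (10)(-1) = 40
M→J: (10)(10) − (4)(-10) = 140
Σ = 259
Area = |Σ|/2 = 129.5.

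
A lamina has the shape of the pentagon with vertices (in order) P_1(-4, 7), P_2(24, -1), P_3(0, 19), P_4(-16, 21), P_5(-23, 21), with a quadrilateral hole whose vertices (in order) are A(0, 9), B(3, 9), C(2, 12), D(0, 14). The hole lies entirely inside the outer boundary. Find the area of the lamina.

Outer boundary:
Apply the shoelace formula: 2A = Σ (x_i·y_{i+1} − x_{i+1}·y_i), indices taken mod 5.
Σ = (-164) + (456) + (304) + (147) + (-77) = 666
Area = |Σ|/2 = 333.
Hole:
A→B: (0)(9) − (3)(9) = -27
B→C: (3)(12) − (2)(9) = 18
C→D: (2)(14) − (0)(12) = 28
D→A: (0)(9) − (0)(14) = 0
Σ = 19
Area = |Σ|/2 = 9.5.
Net area = 333 − 9.5 = 323.5.

323.5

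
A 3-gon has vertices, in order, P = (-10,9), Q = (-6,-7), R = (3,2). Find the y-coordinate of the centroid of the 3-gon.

4/3

Apply the surveyor's formula. First the cross-terms c_i = x_i·y_{i+1} − x_{i+1}·y_i:
  124, 9, 47  ⇒  2A = 180, A = 90.
Then Σ (y_i + y_{i+1})·c_i = 720, so ȳ = 720 / (6·90) = 4/3.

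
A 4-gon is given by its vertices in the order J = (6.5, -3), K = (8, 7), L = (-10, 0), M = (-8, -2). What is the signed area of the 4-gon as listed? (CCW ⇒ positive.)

98.25

Apply Gauss's area formula: 2A = Σ (x_i·y_{i+1} − x_{i+1}·y_i), indices taken mod 4.
J→K: (6.5)(7) − (8)(-3) = 69.5
K→L: (8)(0) − (-10)(7) = 70
L→M: (-10)(-2) − (-8)(0) = 20
M→J: (-8)(-3) − (6.5)(-2) = 37
Σ = 196.5
Signed area = Σ/2 = 98.25 (positive ⇒ counter-clockwise traversal).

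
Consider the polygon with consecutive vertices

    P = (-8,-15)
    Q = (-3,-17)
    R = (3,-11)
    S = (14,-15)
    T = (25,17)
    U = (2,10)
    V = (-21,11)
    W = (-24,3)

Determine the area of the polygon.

965

Apply the surveyor's formula: 2A = Σ (x_i·y_{i+1} − x_{i+1}·y_i), indices taken mod 8.
Σ = (91) + (84) + (109) + (613) + (216) + (232) + (201) + (384) = 1930
Area = |Σ|/2 = 965.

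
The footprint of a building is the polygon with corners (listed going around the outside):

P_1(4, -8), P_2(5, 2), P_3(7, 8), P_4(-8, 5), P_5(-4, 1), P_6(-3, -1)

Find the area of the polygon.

110

Apply the shoelace (surveyor's) formula: 2A = Σ (x_i·y_{i+1} − x_{i+1}·y_i), indices taken mod 6.
Cross-terms: 48, 26, 99, 12, 7, 28  ⇒  Σ = 220
Area = |Σ|/2 = 110.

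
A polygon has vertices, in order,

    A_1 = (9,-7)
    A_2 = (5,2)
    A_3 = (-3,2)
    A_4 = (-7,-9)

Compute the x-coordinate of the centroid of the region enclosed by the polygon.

Apply the shoelace (surveyor's) formula. First the cross-terms c_i = x_i·y_{i+1} − x_{i+1}·y_i:
  53, 16, 41, 130  ⇒  2A = 240, A = 120.
Then Σ (x_i + x_{i+1})·c_i = 624, so x̄ = 624 / (6·120) = 13/15.

13/15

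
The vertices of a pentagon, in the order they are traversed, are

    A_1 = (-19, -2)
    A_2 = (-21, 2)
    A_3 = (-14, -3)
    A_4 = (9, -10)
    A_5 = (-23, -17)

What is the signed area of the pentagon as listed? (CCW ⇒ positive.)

-241

Apply the shoelace formula: 2A = Σ (x_i·y_{i+1} − x_{i+1}·y_i), indices taken mod 5.
Σ = (-80) + (91) + (167) + (-383) + (-277) = -482
Signed area = Σ/2 = -241 (negative ⇒ clockwise traversal).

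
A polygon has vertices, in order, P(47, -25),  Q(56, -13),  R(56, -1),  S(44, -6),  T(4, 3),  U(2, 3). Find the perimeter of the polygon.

|PQ| = √((9)² + (12)²) = √225 = 15
|QR| = √((0)² + (12)²) = √144 = 12
|RS| = √((-12)² + (-5)²) = √169 = 13
|ST| = √((-40)² + (9)²) = √1681 = 41
|TU| = √((-2)² + (0)²) = √4 = 2
|UP| = √((45)² + (-28)²) = √2809 = 53
Perimeter = 15 + 12 + 13 + 41 + 2 + 53 = 136.

136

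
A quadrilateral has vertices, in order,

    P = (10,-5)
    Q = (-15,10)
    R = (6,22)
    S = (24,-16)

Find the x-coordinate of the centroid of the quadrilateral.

Apply the surveyor's formula. First the cross-terms c_i = x_i·y_{i+1} − x_{i+1}·y_i:
  25, -390, -624, 40  ⇒  2A = -949, A = -474.5.
Then Σ (x_i + x_{i+1})·c_i = -13975, so x̄ = -13975 / (6·(-474.5)) = 1075/219.

1075/219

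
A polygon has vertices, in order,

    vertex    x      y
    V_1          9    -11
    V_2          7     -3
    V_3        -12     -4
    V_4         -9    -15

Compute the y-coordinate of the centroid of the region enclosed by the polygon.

-108/13

Apply Gauss's area formula. First the cross-terms c_i = x_i·y_{i+1} − x_{i+1}·y_i:
  50, -64, 144, 234  ⇒  2A = 364, A = 182.
Then Σ (y_i + y_{i+1})·c_i = -9072, so ȳ = -9072 / (6·182) = -108/13.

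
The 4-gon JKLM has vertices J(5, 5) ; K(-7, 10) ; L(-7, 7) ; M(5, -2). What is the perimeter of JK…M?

38

|JK| = √((-12)² + (5)²) = √169 = 13
|KL| = √((0)² + (-3)²) = √9 = 3
|LM| = √((12)² + (-9)²) = √225 = 15
|MJ| = √((0)² + (7)²) = √49 = 7
Perimeter = 13 + 3 + 15 + 7 = 38.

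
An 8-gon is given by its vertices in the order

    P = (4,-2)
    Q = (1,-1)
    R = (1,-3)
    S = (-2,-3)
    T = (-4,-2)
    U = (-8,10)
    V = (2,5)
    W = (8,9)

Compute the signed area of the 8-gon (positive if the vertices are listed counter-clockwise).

Apply the surveyor's formula: 2A = Σ (x_i·y_{i+1} − x_{i+1}·y_i), indices taken mod 8.
Σ = (-2) + (-2) + (-9) + (-8) + (-56) + (-60) + (-22) + (-52) = -211
Signed area = Σ/2 = -105.5 (negative ⇒ clockwise traversal).

-105.5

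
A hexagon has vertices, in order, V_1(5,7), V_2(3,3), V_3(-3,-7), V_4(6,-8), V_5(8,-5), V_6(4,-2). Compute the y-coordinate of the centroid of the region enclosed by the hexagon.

-641/186

Apply Gauss's area formula. First the cross-terms c_i = x_i·y_{i+1} − x_{i+1}·y_i:
  -6, -12, 66, 34, 4, 38  ⇒  2A = 124, A = 62.
Then Σ (y_i + y_{i+1})·c_i = -1282, so ȳ = -1282 / (6·62) = -641/186.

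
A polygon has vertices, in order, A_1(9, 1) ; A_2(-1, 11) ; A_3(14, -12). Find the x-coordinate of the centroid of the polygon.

22/3

Apply the shoelace formula. First the cross-terms c_i = x_i·y_{i+1} − x_{i+1}·y_i:
  100, -142, 122  ⇒  2A = 80, A = 40.
Then Σ (x_i + x_{i+1})·c_i = 1760, so x̄ = 1760 / (6·40) = 22/3.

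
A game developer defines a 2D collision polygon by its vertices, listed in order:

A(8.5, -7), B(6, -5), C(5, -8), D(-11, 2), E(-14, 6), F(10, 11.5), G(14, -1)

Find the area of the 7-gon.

Cross-terms: -0.5, -23, -78, -38, -221, -171, -89.5  ⇒  Σ = -621
Area = |Σ|/2 = 310.5.

310.5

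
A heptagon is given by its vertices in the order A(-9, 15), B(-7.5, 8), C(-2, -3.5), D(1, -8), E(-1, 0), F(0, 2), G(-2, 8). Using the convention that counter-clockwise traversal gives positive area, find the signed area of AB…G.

Cross-terms: 40.5, 42.25, 19.5, -8, -2, 4, 42  ⇒  Σ = 138.25
Signed area = Σ/2 = 69.125 (positive ⇒ counter-clockwise traversal).

69.125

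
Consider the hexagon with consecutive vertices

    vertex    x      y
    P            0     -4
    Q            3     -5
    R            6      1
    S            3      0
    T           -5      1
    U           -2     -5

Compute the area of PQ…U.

Σ = (12) + (33) + (-3) + (3) + (27) + (8) = 80
Area = |Σ|/2 = 40.

40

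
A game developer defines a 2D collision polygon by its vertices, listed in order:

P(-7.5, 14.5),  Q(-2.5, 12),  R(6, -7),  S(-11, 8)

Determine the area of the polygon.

118.375

Apply the shoelace formula: 2A = Σ (x_i·y_{i+1} − x_{i+1}·y_i), indices taken mod 4.
P→Q: (-7.5)(12) − (-2.5)(14.5) = -53.75
Q→R: (-2.5)(-7) − (6)(12) = -54.5
R→S: (6)(8) − (-11)(-7) = -29
S→P: (-11)(14.5) − (-7.5)(8) = -99.5
Σ = -236.75
Area = |Σ|/2 = 118.375.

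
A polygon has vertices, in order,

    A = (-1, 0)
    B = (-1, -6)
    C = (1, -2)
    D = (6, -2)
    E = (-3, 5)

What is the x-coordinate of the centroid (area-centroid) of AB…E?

Apply Gauss's area formula. First the cross-terms c_i = x_i·y_{i+1} − x_{i+1}·y_i:
  6, 8, 10, 24, 5  ⇒  2A = 53, A = 26.5.
Then Σ (x_i + x_{i+1})·c_i = 110, so x̄ = 110 / (6·26.5) = 110/159.

110/159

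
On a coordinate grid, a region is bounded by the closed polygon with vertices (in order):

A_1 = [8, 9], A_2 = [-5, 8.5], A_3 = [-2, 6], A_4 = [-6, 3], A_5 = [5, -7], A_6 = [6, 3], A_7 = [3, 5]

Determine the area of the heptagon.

Cross-terms: 113, -13, 30, 27, 57, 21, -13  ⇒  Σ = 222
Area = |Σ|/2 = 111.

111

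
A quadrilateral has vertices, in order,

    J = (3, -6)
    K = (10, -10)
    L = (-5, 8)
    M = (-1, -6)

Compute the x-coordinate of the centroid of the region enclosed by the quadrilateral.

60/61

Apply the shoelace formula. First the cross-terms c_i = x_i·y_{i+1} − x_{i+1}·y_i:
  30, 30, 38, 24  ⇒  2A = 122, A = 61.
Then Σ (x_i + x_{i+1})·c_i = 360, so x̄ = 360 / (6·61) = 60/61.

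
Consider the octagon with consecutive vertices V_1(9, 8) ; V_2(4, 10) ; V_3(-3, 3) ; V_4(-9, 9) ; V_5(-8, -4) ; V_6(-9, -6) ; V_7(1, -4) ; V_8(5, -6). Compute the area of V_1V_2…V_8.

185

Apply the surveyor's formula: 2A = Σ (x_i·y_{i+1} − x_{i+1}·y_i), indices taken mod 8.
Σ = (58) + (42) + (0) + (108) + (12) + (42) + (14) + (94) = 370
Area = |Σ|/2 = 185.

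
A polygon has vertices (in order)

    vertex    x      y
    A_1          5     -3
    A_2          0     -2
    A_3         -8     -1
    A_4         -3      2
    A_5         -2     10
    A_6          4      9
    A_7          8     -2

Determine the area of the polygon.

111.5

Apply the shoelace formula: 2A = Σ (x_i·y_{i+1} − x_{i+1}·y_i), indices taken mod 7.
Cross-terms: -10, -16, -19, -26, -58, -80, -14  ⇒  Σ = -223
Area = |Σ|/2 = 111.5.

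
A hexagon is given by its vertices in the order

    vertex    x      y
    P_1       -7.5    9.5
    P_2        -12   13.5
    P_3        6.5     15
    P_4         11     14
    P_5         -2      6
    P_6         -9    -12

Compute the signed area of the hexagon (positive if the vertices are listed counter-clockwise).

Apply the surveyor's formula: 2A = Σ (x_i·y_{i+1} − x_{i+1}·y_i), indices taken mod 6.
Σ = (12.75) + (-267.75) + (-74) + (94) + (78) + (-175.5) = -332.5
Signed area = Σ/2 = -166.25 (negative ⇒ clockwise traversal).

-166.25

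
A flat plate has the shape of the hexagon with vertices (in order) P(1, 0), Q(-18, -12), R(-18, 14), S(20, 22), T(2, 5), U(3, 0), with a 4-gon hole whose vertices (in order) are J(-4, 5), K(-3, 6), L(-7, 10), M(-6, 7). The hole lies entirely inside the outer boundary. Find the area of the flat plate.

Outer boundary:
Apply the shoelace formula: 2A = Σ (x_i·y_{i+1} − x_{i+1}·y_i), indices taken mod 6.
Σ = (-12) + (-468) + (-676) + (56) + (-15) + (0) = -1115
Area = |Σ|/2 = 557.5.
Hole:
J→K: (-4)(6) − (-3)(5) = -9
K→L: (-3)(10) − (-7)(6) = 12
L→M: (-7)(7) − (-6)(10) = 11
M→J: (-6)(5) − (-4)(7) = -2
Σ = 12
Area = |Σ|/2 = 6.
Net area = 557.5 − 6 = 551.5.

551.5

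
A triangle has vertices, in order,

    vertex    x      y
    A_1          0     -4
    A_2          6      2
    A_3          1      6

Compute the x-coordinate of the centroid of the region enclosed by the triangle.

7/3

Apply the surveyor's formula. First the cross-terms c_i = x_i·y_{i+1} − x_{i+1}·y_i:
  24, 34, -4  ⇒  2A = 54, A = 27.
Then Σ (x_i + x_{i+1})·c_i = 378, so x̄ = 378 / (6·27) = 7/3.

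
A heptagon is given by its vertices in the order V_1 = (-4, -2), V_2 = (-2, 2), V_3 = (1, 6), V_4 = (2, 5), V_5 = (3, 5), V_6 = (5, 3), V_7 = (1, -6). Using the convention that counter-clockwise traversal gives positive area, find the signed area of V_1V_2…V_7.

Σ = (-12) + (-14) + (-7) + (-5) + (-16) + (-33) + (-26) = -113
Signed area = Σ/2 = -56.5 (negative ⇒ clockwise traversal).

-56.5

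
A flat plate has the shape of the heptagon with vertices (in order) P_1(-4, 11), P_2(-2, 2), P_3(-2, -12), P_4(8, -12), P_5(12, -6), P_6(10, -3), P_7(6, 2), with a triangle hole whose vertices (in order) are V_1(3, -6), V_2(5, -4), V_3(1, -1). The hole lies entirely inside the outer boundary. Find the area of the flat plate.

Outer boundary:
Cross-terms: 14, 28, 120, 96, 24, 38, 74  ⇒  Σ = 394
Area = |Σ|/2 = 197.
Hole:
Σ = (18) + (-1) + (-3) = 14
Area = |Σ|/2 = 7.
Net area = 197 − 7 = 190.

190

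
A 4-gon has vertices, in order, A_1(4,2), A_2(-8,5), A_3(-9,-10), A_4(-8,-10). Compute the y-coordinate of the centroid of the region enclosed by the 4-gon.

-17/13

Apply the shoelace formula. First the cross-terms c_i = x_i·y_{i+1} − x_{i+1}·y_i:
  36, 125, 10, 24  ⇒  2A = 195, A = 97.5.
Then Σ (y_i + y_{i+1})·c_i = -765, so ȳ = -765 / (6·97.5) = -17/13.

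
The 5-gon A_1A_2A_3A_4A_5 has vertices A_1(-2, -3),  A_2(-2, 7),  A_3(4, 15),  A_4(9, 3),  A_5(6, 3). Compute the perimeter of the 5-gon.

46

|A_1A_2| = √((0)² + (10)²) = √100 = 10
|A_2A_3| = √((6)² + (8)²) = √100 = 10
|A_3A_4| = √((5)² + (-12)²) = √169 = 13
|A_4A_5| = √((-3)² + (0)²) = √9 = 3
|A_5A_1| = √((-8)² + (-6)²) = √100 = 10
Perimeter = 10 + 10 + 13 + 3 + 10 = 46.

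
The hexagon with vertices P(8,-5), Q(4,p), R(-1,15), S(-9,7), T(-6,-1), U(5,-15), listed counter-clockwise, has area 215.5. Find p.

Write out the shoelace sum; only the two edges meeting at Q involve p:
2·Area = [(8·p − 4·(-5)) + (4·15 − (-1)·p)] + 369
       = 9·p + 449 = 431
⇒ p = -2.

-2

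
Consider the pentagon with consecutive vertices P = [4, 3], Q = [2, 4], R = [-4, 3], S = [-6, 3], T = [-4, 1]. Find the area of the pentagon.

P→Q: (4)(4) − (2)(3) = 10
Q→R: (2)(3) − (-4)(4) = 22
R→S: (-4)(3) − (-6)(3) = 6
S→T: (-6)(1) − (-4)(3) = 6
T→P: (-4)(3) − (4)(1) = -16
Σ = 28
Area = |Σ|/2 = 14.

14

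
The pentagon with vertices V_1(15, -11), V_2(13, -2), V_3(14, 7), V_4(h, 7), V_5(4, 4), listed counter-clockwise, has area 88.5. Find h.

Write out the shoelace sum; only the two edges meeting at V_4 involve h:
2·Area = [(14·7 − h·7) + (h·4 − 4·7)] + 128
       = -3·h + 198 = 177
⇒ h = 7.

7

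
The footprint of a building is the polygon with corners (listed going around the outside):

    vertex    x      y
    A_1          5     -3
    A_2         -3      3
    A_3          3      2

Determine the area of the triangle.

Σ = (6) + (-15) + (-19) = -28
Area = |Σ|/2 = 14.

14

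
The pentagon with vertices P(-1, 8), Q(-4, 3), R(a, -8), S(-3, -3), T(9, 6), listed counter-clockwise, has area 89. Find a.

The doubled signed area Σ (x_i y_{i+1} − x_{i+1} y_i) is linear in a.
With a=0 it equals 124; the coefficient of a is -6 (from the two edges through R).
So -6·a + 124 = 2·89 = 178 ⇒ a = -9.

-9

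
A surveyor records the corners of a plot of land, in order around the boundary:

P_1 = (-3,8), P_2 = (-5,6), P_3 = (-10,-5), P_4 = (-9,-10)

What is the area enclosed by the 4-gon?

Apply the shoelace (surveyor's) formula: 2A = Σ (x_i·y_{i+1} − x_{i+1}·y_i), indices taken mod 4.
P_1→P_2: (-3)(6) − (-5)(8) = 22
P_2→P_3: (-5)(-5) − (-10)(6) = 85
P_3→P_4: (-10)(-10) − (-9)(-5) = 55
P_4→P_1: (-9)(8) − (-3)(-10) = -102
Σ = 60
Area = |Σ|/2 = 30.

30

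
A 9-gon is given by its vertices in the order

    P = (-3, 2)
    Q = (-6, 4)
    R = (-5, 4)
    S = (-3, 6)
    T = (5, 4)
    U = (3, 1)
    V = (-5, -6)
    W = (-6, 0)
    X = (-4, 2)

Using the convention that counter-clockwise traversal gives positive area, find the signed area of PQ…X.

-67

P→Q: (-3)(4) − (-6)(2) = 0
Q→R: (-6)(4) − (-5)(4) = -4
R→S: (-5)(6) − (-3)(4) = -18
S→T: (-3)(4) − (5)(6) = -42
T→U: (5)(1) − (3)(4) = -7
U→V: (3)(-6) − (-5)(1) = -13
V→W: (-5)(0) − (-6)(-6) = -36
W→X: (-6)(2) − (-4)(0) = -12
X→P: (-4)(2) − (-3)(2) = -2
Σ = -134
Signed area = Σ/2 = -67 (negative ⇒ clockwise traversal).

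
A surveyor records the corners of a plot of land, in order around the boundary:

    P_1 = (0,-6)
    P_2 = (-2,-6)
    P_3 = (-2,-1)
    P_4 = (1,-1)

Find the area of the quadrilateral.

Apply the shoelace (surveyor's) formula: 2A = Σ (x_i·y_{i+1} − x_{i+1}·y_i), indices taken mod 4.
Σ = (-12) + (-10) + (3) + (-6) = -25
Area = |Σ|/2 = 12.5.

12.5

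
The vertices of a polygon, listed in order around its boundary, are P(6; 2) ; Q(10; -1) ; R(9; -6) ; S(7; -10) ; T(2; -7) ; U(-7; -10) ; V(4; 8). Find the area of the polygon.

139.5

Σ = (-26) + (-51) + (-48) + (-29) + (-69) + (-16) + (-40) = -279
Area = |Σ|/2 = 139.5.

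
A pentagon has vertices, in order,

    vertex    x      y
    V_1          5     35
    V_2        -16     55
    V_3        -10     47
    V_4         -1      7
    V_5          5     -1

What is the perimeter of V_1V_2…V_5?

|V_1V_2| = √((-21)² + (20)²) = √841 = 29
|V_2V_3| = √((6)² + (-8)²) = √100 = 10
|V_3V_4| = √((9)² + (-40)²) = √1681 = 41
|V_4V_5| = √((6)² + (-8)²) = √100 = 10
|V_5V_1| = √((0)² + (36)²) = √1296 = 36
Perimeter = 29 + 10 + 41 + 10 + 36 = 126.

126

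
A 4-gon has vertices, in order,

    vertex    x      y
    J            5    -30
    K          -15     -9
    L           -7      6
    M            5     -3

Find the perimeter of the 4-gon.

|JK| = √((-20)² + (21)²) = √841 = 29
|KL| = √((8)² + (15)²) = √289 = 17
|LM| = √((12)² + (-9)²) = √225 = 15
|MJ| = √((0)² + (-27)²) = √729 = 27
Perimeter = 29 + 17 + 15 + 27 = 88.

88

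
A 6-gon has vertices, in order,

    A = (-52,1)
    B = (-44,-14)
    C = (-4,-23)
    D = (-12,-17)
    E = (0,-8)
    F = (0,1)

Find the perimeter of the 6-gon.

|AB| = √((8)² + (-15)²) = √289 = 17
|BC| = √((40)² + (-9)²) = √1681 = 41
|CD| = √((-8)² + (6)²) = √100 = 10
|DE| = √((12)² + (9)²) = √225 = 15
|EF| = √((0)² + (9)²) = √81 = 9
|FA| = √((-52)² + (0)²) = √2704 = 52
Perimeter = 17 + 41 + 10 + 15 + 9 + 52 = 144.

144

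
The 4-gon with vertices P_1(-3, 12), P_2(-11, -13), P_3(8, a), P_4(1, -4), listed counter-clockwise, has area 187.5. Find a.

-11

The doubled signed area Σ (x_i y_{i+1} − x_{i+1} y_i) is linear in a.
With a=0 it equals 243; the coefficient of a is -12 (from the two edges through P_3).
So -12·a + 243 = 2·187.5 = 375 ⇒ a = -11.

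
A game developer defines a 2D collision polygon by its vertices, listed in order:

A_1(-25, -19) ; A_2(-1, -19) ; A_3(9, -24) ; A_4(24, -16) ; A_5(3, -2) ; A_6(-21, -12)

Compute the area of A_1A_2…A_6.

552

Apply the surveyor's formula: 2A = Σ (x_i·y_{i+1} − x_{i+1}·y_i), indices taken mod 6.
Σ = (456) + (195) + (432) + (0) + (-78) + (99) = 1104
Area = |Σ|/2 = 552.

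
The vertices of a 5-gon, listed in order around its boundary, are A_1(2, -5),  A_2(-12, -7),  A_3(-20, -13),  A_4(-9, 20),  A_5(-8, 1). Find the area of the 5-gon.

Σ = (-74) + (16) + (-517) + (151) + (38) = -386
Area = |Σ|/2 = 193.

193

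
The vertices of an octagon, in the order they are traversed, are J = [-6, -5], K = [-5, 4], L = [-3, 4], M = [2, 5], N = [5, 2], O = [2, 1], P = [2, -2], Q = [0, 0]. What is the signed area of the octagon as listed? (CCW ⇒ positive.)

-53

Cross-terms: -49, -8, -23, -21, 1, -6, 0, 0  ⇒  Σ = -106
Signed area = Σ/2 = -53 (negative ⇒ clockwise traversal).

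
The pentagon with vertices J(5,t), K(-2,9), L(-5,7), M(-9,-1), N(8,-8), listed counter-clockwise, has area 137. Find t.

1

The doubled signed area Σ (x_i y_{i+1} − x_{i+1} y_i) is linear in t.
With t=0 it equals 264; the coefficient of t is 10 (from the two edges through J).
So 10·t + 264 = 2·137 = 274 ⇒ t = 1.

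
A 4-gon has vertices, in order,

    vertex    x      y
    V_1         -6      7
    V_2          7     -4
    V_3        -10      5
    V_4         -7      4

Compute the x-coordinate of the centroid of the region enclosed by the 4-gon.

-20/9

Apply the shoelace formula. First the cross-terms c_i = x_i·y_{i+1} − x_{i+1}·y_i:
  -25, -5, -5, -25  ⇒  2A = -60, A = -30.
Then Σ (x_i + x_{i+1})·c_i = 400, so x̄ = 400 / (6·(-30)) = -20/9.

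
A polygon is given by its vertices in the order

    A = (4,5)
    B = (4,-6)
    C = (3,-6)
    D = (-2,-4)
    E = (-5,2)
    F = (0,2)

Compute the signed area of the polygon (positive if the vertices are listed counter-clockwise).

A→B: (4)(-6) − (4)(5) = -44
B→C: (4)(-6) − (3)(-6) = -6
C→D: (3)(-4) − (-2)(-6) = -24
D→E: (-2)(2) − (-5)(-4) = -24
E→F: (-5)(2) − (0)(2) = -10
F→A: (0)(5) − (4)(2) = -8
Σ = -116
Signed area = Σ/2 = -58 (negative ⇒ clockwise traversal).

-58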